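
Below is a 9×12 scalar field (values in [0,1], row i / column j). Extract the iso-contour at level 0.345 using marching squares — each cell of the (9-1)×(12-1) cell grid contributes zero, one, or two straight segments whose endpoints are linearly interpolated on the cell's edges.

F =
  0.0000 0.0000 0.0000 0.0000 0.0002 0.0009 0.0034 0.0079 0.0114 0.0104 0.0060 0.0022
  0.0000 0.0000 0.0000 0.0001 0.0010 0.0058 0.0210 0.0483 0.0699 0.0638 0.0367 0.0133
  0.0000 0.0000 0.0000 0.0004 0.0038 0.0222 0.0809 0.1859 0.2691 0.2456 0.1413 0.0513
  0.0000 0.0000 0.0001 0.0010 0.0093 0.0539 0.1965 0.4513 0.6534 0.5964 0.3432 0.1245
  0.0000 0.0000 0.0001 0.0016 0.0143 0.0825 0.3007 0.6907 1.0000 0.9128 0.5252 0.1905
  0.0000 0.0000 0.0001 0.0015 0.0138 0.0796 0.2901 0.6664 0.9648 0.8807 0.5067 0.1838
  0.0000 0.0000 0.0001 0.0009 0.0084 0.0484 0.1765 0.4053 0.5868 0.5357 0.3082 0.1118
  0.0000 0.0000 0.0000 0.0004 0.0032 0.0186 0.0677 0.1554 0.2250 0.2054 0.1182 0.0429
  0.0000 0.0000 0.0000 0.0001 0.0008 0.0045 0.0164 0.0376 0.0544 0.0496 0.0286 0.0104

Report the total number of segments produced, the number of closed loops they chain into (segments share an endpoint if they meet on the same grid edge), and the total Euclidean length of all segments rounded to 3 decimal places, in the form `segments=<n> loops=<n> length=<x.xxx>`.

segments=16 loops=1 length=13.960

cell (2,6): code 0100 → (2.599,7.000)–(3.000,6.583)
cell (2,7): code 1100 → (2.198,8.000)–(2.599,7.000)
cell (2,8): code 1100 → (2.283,9.000)–(2.198,8.000)
cell (2,9): code 1000 → (3.000,9.993)–(2.283,9.000)
cell (3,6): code 0110 → (3.000,6.583)–(4.000,6.114)
cell (3,9): code 1101 → (3.010,10.000)–(3.000,9.993)
cell (3,10): code 1000 → (4.000,10.538)–(3.010,10.000)
cell (4,6): code 0110 → (4.000,6.114)–(5.000,6.146)
cell (4,10): code 1001 → (5.000,10.501)–(4.000,10.538)
cell (5,6): code 0110 → (5.000,6.146)–(6.000,6.736)
cell (5,9): code 1011 → (6.000,9.838)–(5.815,10.000)
cell (5,10): code 0001 → (5.815,10.000)–(5.000,10.501)
cell (6,6): code 0010 → (6.000,6.736)–(6.241,7.000)
cell (6,7): code 0011 → (6.241,7.000)–(6.668,8.000)
cell (6,8): code 0011 → (6.668,8.000)–(6.577,9.000)
cell (6,9): code 0001 → (6.577,9.000)–(6.000,9.838)
total: 16 segments, chained into 1 closed loop(s), length Σ = 13.959604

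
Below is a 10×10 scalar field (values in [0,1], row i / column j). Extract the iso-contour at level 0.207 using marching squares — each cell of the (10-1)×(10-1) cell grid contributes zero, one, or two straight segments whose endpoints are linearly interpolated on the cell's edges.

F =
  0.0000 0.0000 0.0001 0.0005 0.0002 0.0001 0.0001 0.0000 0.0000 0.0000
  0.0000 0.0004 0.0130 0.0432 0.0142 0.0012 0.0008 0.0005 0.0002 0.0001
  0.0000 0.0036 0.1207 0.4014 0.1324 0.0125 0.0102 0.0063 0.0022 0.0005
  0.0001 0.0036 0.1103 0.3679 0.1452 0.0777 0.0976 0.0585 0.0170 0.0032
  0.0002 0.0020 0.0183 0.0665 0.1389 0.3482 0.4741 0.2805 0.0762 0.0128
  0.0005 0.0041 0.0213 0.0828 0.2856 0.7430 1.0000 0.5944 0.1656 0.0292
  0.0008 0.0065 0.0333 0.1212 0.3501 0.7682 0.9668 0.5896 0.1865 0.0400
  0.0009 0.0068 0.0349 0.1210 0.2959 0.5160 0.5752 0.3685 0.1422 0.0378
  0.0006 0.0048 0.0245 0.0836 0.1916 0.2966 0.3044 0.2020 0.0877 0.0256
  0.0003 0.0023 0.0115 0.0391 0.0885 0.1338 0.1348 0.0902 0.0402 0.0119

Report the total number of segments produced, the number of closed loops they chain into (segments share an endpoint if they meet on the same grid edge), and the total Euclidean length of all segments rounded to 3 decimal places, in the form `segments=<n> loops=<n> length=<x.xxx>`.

segments=24 loops=2 length=20.953

cell (1,2): code 0100 → (1.457,3.000)–(2.000,2.307)
cell (1,3): code 1000 → (2.000,3.723)–(1.457,3.000)
cell (2,2): code 0110 → (2.000,2.307)–(3.000,2.375)
cell (2,3): code 1001 → (3.000,3.722)–(2.000,3.723)
cell (3,2): code 0010 → (3.000,2.375)–(3.534,3.000)
cell (3,3): code 0001 → (3.534,3.000)–(3.000,3.722)
cell (3,4): code 0100 → (3.478,5.000)–(4.000,4.325)
cell (3,5): code 1100 → (3.291,6.000)–(3.478,5.000)
cell (3,6): code 1100 → (3.669,7.000)–(3.291,6.000)
cell (3,7): code 1000 → (4.000,7.360)–(3.669,7.000)
cell (4,3): code 0100 → (4.464,4.000)–(5.000,3.612)
cell (4,4): code 1110 → (4.000,4.325)–(4.464,4.000)
cell (4,7): code 1001 → (5.000,7.903)–(4.000,7.360)
cell (5,3): code 0110 → (5.000,3.612)–(6.000,3.375)
cell (5,7): code 1001 → (6.000,7.949)–(5.000,7.903)
cell (6,3): code 0110 → (6.000,3.375)–(7.000,3.492)
cell (6,7): code 1001 → (7.000,7.714)–(6.000,7.949)
cell (7,3): code 0010 → (7.000,3.492)–(7.852,4.000)
cell (7,4): code 0111 → (7.852,4.000)–(8.000,4.147)
cell (7,6): code 1011 → (8.000,6.951)–(7.970,7.000)
cell (7,7): code 0001 → (7.970,7.000)–(7.000,7.714)
cell (8,4): code 0010 → (8.000,4.147)–(8.550,5.000)
cell (8,5): code 0011 → (8.550,5.000)–(8.574,6.000)
cell (8,6): code 0001 → (8.574,6.000)–(8.000,6.951)
total: 24 segments, chained into 2 closed loop(s), length Σ = 20.952752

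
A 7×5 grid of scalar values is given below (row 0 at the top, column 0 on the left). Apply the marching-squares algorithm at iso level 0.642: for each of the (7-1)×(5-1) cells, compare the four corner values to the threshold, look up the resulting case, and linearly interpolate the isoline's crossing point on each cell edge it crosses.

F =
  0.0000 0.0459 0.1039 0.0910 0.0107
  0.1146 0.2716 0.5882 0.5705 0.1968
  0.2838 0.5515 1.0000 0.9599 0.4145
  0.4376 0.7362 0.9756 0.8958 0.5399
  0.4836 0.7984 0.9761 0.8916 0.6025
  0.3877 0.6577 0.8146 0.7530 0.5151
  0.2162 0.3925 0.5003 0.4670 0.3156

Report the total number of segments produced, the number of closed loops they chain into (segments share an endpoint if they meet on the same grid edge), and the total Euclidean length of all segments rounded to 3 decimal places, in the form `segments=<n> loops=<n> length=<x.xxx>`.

segments=14 loops=1 length=12.334

cell (1,1): code 0100 → (1.131,2.000)–(2.000,1.202)
cell (1,2): code 1100 → (1.184,3.000)–(1.131,2.000)
cell (1,3): code 1000 → (2.000,3.583)–(1.184,3.000)
cell (2,0): code 0100 → (2.490,1.000)–(3.000,0.685)
cell (2,1): code 1110 → (2.000,1.202)–(2.490,1.000)
cell (2,3): code 1001 → (3.000,3.713)–(2.000,3.583)
cell (3,0): code 0110 → (3.000,0.685)–(4.000,0.503)
cell (3,3): code 1001 → (4.000,3.863)–(3.000,3.713)
cell (4,0): code 0110 → (4.000,0.503)–(5.000,0.942)
cell (4,3): code 1001 → (5.000,3.467)–(4.000,3.863)
cell (5,0): code 0010 → (5.000,0.942)–(5.059,1.000)
cell (5,1): code 0011 → (5.059,1.000)–(5.549,2.000)
cell (5,2): code 0011 → (5.549,2.000)–(5.388,3.000)
cell (5,3): code 0001 → (5.388,3.000)–(5.000,3.467)
total: 14 segments, chained into 1 closed loop(s), length Σ = 12.334498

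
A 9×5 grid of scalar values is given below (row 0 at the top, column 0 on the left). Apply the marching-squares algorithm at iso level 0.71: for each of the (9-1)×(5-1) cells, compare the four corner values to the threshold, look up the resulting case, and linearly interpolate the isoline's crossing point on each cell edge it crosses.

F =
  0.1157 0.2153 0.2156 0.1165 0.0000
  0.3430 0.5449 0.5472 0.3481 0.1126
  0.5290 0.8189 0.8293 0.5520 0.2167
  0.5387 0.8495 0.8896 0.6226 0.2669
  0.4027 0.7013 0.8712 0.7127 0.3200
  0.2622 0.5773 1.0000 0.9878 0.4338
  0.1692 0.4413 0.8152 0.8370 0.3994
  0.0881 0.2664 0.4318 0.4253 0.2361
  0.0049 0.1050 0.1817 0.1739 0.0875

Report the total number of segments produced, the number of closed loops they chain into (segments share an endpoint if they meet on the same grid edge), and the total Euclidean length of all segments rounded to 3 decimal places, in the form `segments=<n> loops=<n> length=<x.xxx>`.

cell (1,0): code 0100 → (1.603,1.000)–(2.000,0.624)
cell (1,1): code 1100 → (1.577,2.000)–(1.603,1.000)
cell (1,2): code 1000 → (2.000,2.430)–(1.577,2.000)
cell (2,0): code 0110 → (2.000,0.624)–(3.000,0.551)
cell (2,2): code 1001 → (3.000,2.673)–(2.000,2.430)
cell (3,0): code 0010 → (3.000,0.551)–(3.941,1.000)
cell (3,1): code 0111 → (3.941,1.000)–(4.000,1.051)
cell (3,2): code 1101 → (3.970,3.000)–(3.000,2.673)
cell (3,3): code 1000 → (4.000,3.007)–(3.970,3.000)
cell (4,1): code 0110 → (4.000,1.051)–(5.000,1.314)
cell (4,3): code 1001 → (5.000,3.501)–(4.000,3.007)
cell (5,1): code 0110 → (5.000,1.314)–(6.000,1.719)
cell (5,3): code 1001 → (6.000,3.290)–(5.000,3.501)
cell (6,1): code 0010 → (6.000,1.719)–(6.274,2.000)
cell (6,2): code 0011 → (6.274,2.000)–(6.308,3.000)
cell (6,3): code 0001 → (6.308,3.000)–(6.000,3.290)
total: 16 segments, chained into 1 closed loop(s), length Σ = 12.424894

segments=16 loops=1 length=12.425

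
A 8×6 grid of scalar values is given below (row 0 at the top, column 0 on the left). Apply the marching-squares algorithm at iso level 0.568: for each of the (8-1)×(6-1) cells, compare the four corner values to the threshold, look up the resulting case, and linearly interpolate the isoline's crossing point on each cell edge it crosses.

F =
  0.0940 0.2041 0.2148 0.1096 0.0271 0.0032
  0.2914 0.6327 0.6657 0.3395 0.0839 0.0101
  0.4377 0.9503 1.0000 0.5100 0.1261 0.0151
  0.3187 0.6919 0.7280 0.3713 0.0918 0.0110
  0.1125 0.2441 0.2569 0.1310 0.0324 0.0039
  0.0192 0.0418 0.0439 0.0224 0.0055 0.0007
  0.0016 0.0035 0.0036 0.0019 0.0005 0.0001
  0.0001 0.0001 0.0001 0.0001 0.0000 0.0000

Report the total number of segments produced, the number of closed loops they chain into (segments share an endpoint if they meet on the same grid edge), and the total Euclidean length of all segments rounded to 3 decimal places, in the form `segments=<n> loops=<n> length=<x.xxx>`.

cell (0,0): code 0100 → (0.849,1.000)–(1.000,0.810)
cell (0,1): code 1100 → (0.783,2.000)–(0.849,1.000)
cell (0,2): code 1000 → (1.000,2.300)–(0.783,2.000)
cell (1,0): code 0110 → (1.000,0.810)–(2.000,0.254)
cell (1,2): code 1001 → (2.000,2.882)–(1.000,2.300)
cell (2,0): code 0110 → (2.000,0.254)–(3.000,0.668)
cell (2,2): code 1001 → (3.000,2.449)–(2.000,2.882)
cell (3,0): code 0010 → (3.000,0.668)–(3.277,1.000)
cell (3,1): code 0011 → (3.277,1.000)–(3.340,2.000)
cell (3,2): code 0001 → (3.340,2.000)–(3.000,2.449)
total: 10 segments, chained into 1 closed loop(s), length Σ = 8.084313

segments=10 loops=1 length=8.084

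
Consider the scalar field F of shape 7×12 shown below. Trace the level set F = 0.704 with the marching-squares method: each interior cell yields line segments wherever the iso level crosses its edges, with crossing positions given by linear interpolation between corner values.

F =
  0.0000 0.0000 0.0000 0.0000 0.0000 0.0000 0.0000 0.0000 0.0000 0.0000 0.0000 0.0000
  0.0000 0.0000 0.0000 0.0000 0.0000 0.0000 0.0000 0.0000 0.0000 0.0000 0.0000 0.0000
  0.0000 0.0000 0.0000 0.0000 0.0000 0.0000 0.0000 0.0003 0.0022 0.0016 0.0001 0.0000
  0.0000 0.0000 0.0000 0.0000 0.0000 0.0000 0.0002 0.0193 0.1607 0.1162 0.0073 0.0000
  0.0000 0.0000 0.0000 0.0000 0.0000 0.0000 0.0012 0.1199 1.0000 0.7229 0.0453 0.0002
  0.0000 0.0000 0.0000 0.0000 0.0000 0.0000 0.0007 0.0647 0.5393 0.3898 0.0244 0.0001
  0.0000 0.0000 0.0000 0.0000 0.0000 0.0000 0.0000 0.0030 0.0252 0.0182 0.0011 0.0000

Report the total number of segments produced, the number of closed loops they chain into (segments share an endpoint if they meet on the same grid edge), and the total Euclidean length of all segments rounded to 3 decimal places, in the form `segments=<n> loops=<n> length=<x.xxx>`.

cell (3,7): code 0100 → (3.647,8.000)–(4.000,7.664)
cell (3,8): code 1100 → (3.969,9.000)–(3.647,8.000)
cell (3,9): code 1000 → (4.000,9.028)–(3.969,9.000)
cell (4,7): code 0010 → (4.000,7.664)–(4.643,8.000)
cell (4,8): code 0011 → (4.643,8.000)–(4.057,9.000)
cell (4,9): code 0001 → (4.057,9.000)–(4.000,9.028)
total: 6 segments, chained into 1 closed loop(s), length Σ = 3.526924

segments=6 loops=1 length=3.527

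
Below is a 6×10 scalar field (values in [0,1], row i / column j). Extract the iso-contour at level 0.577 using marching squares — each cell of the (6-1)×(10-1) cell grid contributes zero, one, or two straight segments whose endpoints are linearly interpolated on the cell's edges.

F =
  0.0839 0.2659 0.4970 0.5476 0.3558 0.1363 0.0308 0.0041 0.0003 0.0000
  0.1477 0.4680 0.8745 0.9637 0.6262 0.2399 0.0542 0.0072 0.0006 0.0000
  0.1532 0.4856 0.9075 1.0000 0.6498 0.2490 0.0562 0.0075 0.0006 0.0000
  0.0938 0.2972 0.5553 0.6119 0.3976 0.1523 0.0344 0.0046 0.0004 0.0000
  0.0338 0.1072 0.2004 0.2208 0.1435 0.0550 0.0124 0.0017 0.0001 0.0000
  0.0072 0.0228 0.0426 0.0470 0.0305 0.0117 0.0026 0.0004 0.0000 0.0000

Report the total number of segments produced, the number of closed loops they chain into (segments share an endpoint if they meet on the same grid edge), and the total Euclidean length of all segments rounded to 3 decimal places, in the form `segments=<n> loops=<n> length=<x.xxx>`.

cell (0,1): code 0100 → (0.212,2.000)–(1.000,1.268)
cell (0,2): code 1100 → (0.071,3.000)–(0.212,2.000)
cell (0,3): code 1100 → (0.818,4.000)–(0.071,3.000)
cell (0,4): code 1000 → (1.000,4.127)–(0.818,4.000)
cell (1,1): code 0110 → (1.000,1.268)–(2.000,1.217)
cell (1,4): code 1001 → (2.000,4.182)–(1.000,4.127)
cell (2,1): code 0010 → (2.000,1.217)–(2.938,2.000)
cell (2,2): code 0111 → (2.938,2.000)–(3.000,2.383)
cell (2,3): code 1011 → (3.000,3.163)–(2.289,4.000)
cell (2,4): code 0001 → (2.289,4.000)–(2.000,4.182)
cell (3,2): code 0010 → (3.000,2.383)–(3.089,3.000)
cell (3,3): code 0001 → (3.089,3.000)–(3.000,3.163)
total: 12 segments, chained into 1 closed loop(s), length Σ = 9.417786

segments=12 loops=1 length=9.418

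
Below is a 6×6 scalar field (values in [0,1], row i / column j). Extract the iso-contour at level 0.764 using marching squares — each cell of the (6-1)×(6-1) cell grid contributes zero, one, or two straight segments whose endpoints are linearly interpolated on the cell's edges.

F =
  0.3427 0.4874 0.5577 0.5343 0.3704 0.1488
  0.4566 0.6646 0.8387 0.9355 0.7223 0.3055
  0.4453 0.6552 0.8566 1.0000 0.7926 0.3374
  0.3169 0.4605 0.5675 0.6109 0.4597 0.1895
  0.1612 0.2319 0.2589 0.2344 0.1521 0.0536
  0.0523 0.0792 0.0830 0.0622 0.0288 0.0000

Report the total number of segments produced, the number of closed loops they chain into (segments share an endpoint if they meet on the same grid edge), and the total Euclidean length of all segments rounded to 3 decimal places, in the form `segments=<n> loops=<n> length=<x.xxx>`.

cell (0,1): code 0100 → (0.734,2.000)–(1.000,1.571)
cell (0,2): code 1100 → (0.573,3.000)–(0.734,2.000)
cell (0,3): code 1000 → (1.000,3.804)–(0.573,3.000)
cell (1,1): code 0110 → (1.000,1.571)–(2.000,1.540)
cell (1,3): code 1101 → (1.593,4.000)–(1.000,3.804)
cell (1,4): code 1000 → (2.000,4.063)–(1.593,4.000)
cell (2,1): code 0010 → (2.000,1.540)–(2.320,2.000)
cell (2,2): code 0011 → (2.320,2.000)–(2.607,3.000)
cell (2,3): code 0011 → (2.607,3.000)–(2.086,4.000)
cell (2,4): code 0001 → (2.086,4.000)–(2.000,4.063)
total: 10 segments, chained into 1 closed loop(s), length Σ = 7.299712

segments=10 loops=1 length=7.300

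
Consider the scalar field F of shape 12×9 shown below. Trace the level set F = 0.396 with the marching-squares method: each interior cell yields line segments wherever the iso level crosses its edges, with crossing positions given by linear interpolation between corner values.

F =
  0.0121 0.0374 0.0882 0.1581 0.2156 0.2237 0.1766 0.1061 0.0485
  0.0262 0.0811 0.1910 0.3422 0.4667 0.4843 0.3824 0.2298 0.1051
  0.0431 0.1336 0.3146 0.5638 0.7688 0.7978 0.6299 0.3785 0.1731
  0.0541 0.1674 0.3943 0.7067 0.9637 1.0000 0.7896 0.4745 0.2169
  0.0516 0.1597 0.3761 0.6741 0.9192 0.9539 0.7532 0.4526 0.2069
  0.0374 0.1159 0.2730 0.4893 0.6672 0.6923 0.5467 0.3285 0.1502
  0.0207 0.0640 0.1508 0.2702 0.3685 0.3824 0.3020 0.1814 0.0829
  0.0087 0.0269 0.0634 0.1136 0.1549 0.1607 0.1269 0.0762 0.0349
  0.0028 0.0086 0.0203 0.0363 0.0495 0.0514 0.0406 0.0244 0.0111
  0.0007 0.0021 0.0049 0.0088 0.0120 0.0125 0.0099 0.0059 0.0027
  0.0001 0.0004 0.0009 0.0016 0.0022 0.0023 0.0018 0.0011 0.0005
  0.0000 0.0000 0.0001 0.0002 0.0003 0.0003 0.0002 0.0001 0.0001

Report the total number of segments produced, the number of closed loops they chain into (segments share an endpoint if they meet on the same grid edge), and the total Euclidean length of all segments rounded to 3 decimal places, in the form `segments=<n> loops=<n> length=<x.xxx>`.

cell (0,3): code 0100 → (0.718,4.000)–(1.000,3.432)
cell (0,4): code 1100 → (0.661,5.000)–(0.718,4.000)
cell (0,5): code 1000 → (1.000,5.867)–(0.661,5.000)
cell (1,2): code 0100 → (1.243,3.000)–(2.000,2.327)
cell (1,3): code 1110 → (1.000,3.432)–(1.243,3.000)
cell (1,5): code 1101 → (1.055,6.000)–(1.000,5.867)
cell (1,6): code 1000 → (2.000,6.930)–(1.055,6.000)
cell (2,2): code 0110 → (2.000,2.327)–(3.000,2.005)
cell (2,6): code 1101 → (2.182,7.000)–(2.000,6.930)
cell (2,7): code 1000 → (3.000,7.305)–(2.182,7.000)
cell (3,2): code 0110 → (3.000,2.005)–(4.000,2.067)
cell (3,7): code 1001 → (4.000,7.230)–(3.000,7.305)
cell (4,2): code 0110 → (4.000,2.067)–(5.000,2.569)
cell (4,6): code 1011 → (5.000,6.691)–(4.456,7.000)
cell (4,7): code 0001 → (4.456,7.000)–(4.000,7.230)
cell (5,2): code 0010 → (5.000,2.569)–(5.426,3.000)
cell (5,3): code 0011 → (5.426,3.000)–(5.908,4.000)
cell (5,4): code 0011 → (5.908,4.000)–(5.956,5.000)
cell (5,5): code 0011 → (5.956,5.000)–(5.616,6.000)
cell (5,6): code 0001 → (5.616,6.000)–(5.000,6.691)
total: 20 segments, chained into 1 closed loop(s), length Σ = 16.622774

segments=20 loops=1 length=16.623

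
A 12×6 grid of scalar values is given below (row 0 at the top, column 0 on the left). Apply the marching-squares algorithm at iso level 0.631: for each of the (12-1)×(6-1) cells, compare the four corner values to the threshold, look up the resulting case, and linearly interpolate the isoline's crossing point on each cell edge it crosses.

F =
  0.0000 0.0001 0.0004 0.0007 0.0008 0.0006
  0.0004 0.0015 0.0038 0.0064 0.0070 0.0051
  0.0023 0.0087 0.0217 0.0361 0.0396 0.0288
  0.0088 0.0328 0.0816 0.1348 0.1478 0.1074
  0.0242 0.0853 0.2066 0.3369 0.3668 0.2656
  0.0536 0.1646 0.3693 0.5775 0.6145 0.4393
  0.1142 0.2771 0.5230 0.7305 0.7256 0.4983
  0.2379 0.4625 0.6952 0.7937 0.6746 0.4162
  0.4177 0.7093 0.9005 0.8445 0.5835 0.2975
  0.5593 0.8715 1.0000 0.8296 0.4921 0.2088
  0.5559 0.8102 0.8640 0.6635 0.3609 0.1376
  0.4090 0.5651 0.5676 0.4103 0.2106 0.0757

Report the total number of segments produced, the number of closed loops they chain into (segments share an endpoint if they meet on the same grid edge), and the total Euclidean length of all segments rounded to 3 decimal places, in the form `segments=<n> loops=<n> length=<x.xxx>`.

segments=18 loops=1 length=15.193

cell (5,2): code 0100 → (5.350,3.000)–(6.000,2.520)
cell (5,3): code 1100 → (5.149,4.000)–(5.350,3.000)
cell (5,4): code 1000 → (6.000,4.416)–(5.149,4.000)
cell (6,1): code 0100 → (6.627,2.000)–(7.000,1.724)
cell (6,2): code 1110 → (6.000,2.520)–(6.627,2.000)
cell (6,4): code 1001 → (7.000,4.169)–(6.000,4.416)
cell (7,0): code 0100 → (7.683,1.000)–(8.000,0.731)
cell (7,1): code 1110 → (7.000,1.724)–(7.683,1.000)
cell (7,3): code 1011 → (8.000,3.818)–(7.479,4.000)
cell (7,4): code 0001 → (7.479,4.000)–(7.000,4.169)
cell (8,0): code 0110 → (8.000,0.731)–(9.000,0.230)
cell (8,3): code 1001 → (9.000,3.588)–(8.000,3.818)
cell (9,0): code 0110 → (9.000,0.230)–(10.000,0.295)
cell (9,3): code 1001 → (10.000,3.107)–(9.000,3.588)
cell (10,0): code 0010 → (10.000,0.295)–(10.731,1.000)
cell (10,1): code 0011 → (10.731,1.000)–(10.786,2.000)
cell (10,2): code 0011 → (10.786,2.000)–(10.128,3.000)
cell (10,3): code 0001 → (10.128,3.000)–(10.000,3.107)
total: 18 segments, chained into 1 closed loop(s), length Σ = 15.193292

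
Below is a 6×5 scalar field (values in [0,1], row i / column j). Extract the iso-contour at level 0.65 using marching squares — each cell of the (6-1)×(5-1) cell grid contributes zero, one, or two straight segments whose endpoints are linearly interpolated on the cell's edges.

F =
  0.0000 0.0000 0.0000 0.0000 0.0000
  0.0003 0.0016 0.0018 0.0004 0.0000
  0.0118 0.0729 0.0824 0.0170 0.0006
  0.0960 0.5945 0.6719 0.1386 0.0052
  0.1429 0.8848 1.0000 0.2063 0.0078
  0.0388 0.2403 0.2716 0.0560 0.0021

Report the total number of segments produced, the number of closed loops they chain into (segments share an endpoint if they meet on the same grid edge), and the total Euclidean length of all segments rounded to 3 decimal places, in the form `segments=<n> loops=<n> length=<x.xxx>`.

segments=8 loops=1 length=5.170

cell (2,1): code 0100 → (2.963,2.000)–(3.000,1.717)
cell (2,2): code 1000 → (3.000,2.041)–(2.963,2.000)
cell (3,0): code 0100 → (3.191,1.000)–(4.000,0.684)
cell (3,1): code 1110 → (3.000,1.717)–(3.191,1.000)
cell (3,2): code 1001 → (4.000,2.441)–(3.000,2.041)
cell (4,0): code 0010 → (4.000,0.684)–(4.364,1.000)
cell (4,1): code 0011 → (4.364,1.000)–(4.481,2.000)
cell (4,2): code 0001 → (4.481,2.000)–(4.000,2.441)
total: 8 segments, chained into 1 closed loop(s), length Σ = 5.169879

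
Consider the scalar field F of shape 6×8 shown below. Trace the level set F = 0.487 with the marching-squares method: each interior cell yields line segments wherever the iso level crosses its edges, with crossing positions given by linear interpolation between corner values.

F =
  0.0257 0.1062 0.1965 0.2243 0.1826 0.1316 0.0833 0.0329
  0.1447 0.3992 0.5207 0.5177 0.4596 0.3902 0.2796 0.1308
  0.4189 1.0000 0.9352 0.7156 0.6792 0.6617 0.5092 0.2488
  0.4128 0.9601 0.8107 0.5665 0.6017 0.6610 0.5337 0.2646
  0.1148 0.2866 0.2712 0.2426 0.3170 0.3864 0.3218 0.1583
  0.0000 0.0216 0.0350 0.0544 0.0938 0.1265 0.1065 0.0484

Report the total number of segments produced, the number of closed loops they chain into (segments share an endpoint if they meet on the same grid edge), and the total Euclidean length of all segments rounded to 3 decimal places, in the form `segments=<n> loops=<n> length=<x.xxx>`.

segments=18 loops=1 length=15.169

cell (0,1): code 0100 → (0.896,2.000)–(1.000,1.723)
cell (0,2): code 1100 → (0.895,3.000)–(0.896,2.000)
cell (0,3): code 1000 → (1.000,3.528)–(0.895,3.000)
cell (1,0): code 0100 → (1.146,1.000)–(2.000,0.117)
cell (1,1): code 1110 → (1.000,1.723)–(1.146,1.000)
cell (1,3): code 1101 → (1.125,4.000)–(1.000,3.528)
cell (1,4): code 1100 → (1.357,5.000)–(1.125,4.000)
cell (1,5): code 1100 → (1.903,6.000)–(1.357,5.000)
cell (1,6): code 1000 → (2.000,6.085)–(1.903,6.000)
cell (2,0): code 0110 → (2.000,0.117)–(3.000,0.136)
cell (2,6): code 1001 → (3.000,6.174)–(2.000,6.085)
cell (3,0): code 0010 → (3.000,0.136)–(3.702,1.000)
cell (3,1): code 0011 → (3.702,1.000)–(3.600,2.000)
cell (3,2): code 0011 → (3.600,2.000)–(3.245,3.000)
cell (3,3): code 0011 → (3.245,3.000)–(3.403,4.000)
cell (3,4): code 0011 → (3.403,4.000)–(3.634,5.000)
cell (3,5): code 0011 → (3.634,5.000)–(3.220,6.000)
cell (3,6): code 0001 → (3.220,6.000)–(3.000,6.174)
total: 18 segments, chained into 1 closed loop(s), length Σ = 15.168548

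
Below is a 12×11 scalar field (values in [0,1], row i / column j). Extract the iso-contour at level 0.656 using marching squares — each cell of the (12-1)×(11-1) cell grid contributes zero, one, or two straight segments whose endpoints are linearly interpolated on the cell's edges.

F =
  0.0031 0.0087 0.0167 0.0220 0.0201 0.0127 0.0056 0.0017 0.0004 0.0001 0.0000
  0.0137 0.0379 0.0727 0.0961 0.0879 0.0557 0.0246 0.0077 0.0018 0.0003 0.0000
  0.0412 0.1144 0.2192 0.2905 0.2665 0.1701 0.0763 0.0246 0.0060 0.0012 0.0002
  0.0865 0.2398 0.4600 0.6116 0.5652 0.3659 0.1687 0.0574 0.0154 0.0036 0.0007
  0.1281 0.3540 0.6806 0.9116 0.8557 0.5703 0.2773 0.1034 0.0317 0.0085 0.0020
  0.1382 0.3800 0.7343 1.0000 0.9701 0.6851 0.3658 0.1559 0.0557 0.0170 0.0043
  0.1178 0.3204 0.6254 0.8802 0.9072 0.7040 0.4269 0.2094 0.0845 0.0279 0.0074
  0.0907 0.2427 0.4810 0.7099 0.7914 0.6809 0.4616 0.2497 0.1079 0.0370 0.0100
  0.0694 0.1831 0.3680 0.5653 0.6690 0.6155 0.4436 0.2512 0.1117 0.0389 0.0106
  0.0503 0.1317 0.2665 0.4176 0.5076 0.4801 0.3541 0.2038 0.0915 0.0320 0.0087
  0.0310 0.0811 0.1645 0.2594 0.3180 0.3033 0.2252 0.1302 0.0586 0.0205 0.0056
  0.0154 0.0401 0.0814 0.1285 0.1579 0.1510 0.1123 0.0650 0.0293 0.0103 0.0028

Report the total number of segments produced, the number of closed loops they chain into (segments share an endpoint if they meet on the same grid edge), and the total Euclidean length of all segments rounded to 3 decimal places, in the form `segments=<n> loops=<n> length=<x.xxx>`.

cell (3,1): code 0100 → (3.888,2.000)–(4.000,1.925)
cell (3,2): code 1100 → (3.148,3.000)–(3.888,2.000)
cell (3,3): code 1100 → (3.313,4.000)–(3.148,3.000)
cell (3,4): code 1000 → (4.000,4.700)–(3.313,4.000)
cell (4,1): code 0110 → (4.000,1.925)–(5.000,1.779)
cell (4,4): code 1101 → (4.747,5.000)–(4.000,4.700)
cell (4,5): code 1000 → (5.000,5.091)–(4.747,5.000)
cell (5,1): code 0010 → (5.000,1.779)–(5.719,2.000)
cell (5,2): code 0111 → (5.719,2.000)–(6.000,2.120)
cell (5,5): code 1001 → (6.000,5.173)–(5.000,5.091)
cell (6,2): code 0110 → (6.000,2.120)–(7.000,2.765)
cell (6,5): code 1001 → (7.000,5.114)–(6.000,5.173)
cell (7,2): code 0010 → (7.000,2.765)–(7.373,3.000)
cell (7,3): code 0111 → (7.373,3.000)–(8.000,3.875)
cell (7,4): code 1011 → (8.000,4.243)–(7.381,5.000)
cell (7,5): code 0001 → (7.381,5.000)–(7.000,5.114)
cell (8,3): code 0010 → (8.000,3.875)–(8.081,4.000)
cell (8,4): code 0001 → (8.081,4.000)–(8.000,4.243)
total: 18 segments, chained into 1 closed loop(s), length Σ = 13.007941

segments=18 loops=1 length=13.008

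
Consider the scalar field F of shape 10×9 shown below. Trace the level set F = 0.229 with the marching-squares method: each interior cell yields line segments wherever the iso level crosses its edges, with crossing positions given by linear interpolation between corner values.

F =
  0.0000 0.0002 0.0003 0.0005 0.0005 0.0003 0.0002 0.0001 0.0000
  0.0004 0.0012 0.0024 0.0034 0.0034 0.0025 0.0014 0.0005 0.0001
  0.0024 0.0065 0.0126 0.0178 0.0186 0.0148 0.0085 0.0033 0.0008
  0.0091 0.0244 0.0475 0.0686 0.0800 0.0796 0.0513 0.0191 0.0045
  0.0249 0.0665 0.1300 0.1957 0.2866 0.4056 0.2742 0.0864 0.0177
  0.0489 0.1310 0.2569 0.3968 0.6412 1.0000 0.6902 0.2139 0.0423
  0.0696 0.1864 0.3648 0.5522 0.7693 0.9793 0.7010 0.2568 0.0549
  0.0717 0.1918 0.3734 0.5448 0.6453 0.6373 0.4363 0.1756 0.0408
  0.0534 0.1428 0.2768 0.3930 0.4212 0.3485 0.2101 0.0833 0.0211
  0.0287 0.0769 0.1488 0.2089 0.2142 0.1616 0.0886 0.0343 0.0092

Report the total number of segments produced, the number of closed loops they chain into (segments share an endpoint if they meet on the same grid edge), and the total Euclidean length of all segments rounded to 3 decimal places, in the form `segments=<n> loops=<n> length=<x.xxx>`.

cell (3,3): code 0100 → (3.721,4.000)–(4.000,3.366)
cell (3,4): code 1100 → (3.458,5.000)–(3.721,4.000)
cell (3,5): code 1100 → (3.797,6.000)–(3.458,5.000)
cell (3,6): code 1000 → (4.000,6.241)–(3.797,6.000)
cell (4,1): code 0100 → (4.780,2.000)–(5.000,1.778)
cell (4,2): code 1100 → (4.166,3.000)–(4.780,2.000)
cell (4,3): code 1110 → (4.000,3.366)–(4.166,3.000)
cell (4,6): code 1001 → (5.000,6.968)–(4.000,6.241)
cell (5,1): code 0110 → (5.000,1.778)–(6.000,1.239)
cell (5,6): code 1101 → (5.352,7.000)–(5.000,6.968)
cell (5,7): code 1000 → (6.000,7.138)–(5.352,7.000)
cell (6,1): code 0110 → (6.000,1.239)–(7.000,1.205)
cell (6,6): code 1011 → (7.000,6.795)–(6.342,7.000)
cell (6,7): code 0001 → (6.342,7.000)–(6.000,7.138)
cell (7,1): code 0110 → (7.000,1.205)–(8.000,1.643)
cell (7,5): code 1011 → (8.000,5.863)–(7.916,6.000)
cell (7,6): code 0001 → (7.916,6.000)–(7.000,6.795)
cell (8,1): code 0010 → (8.000,1.643)–(8.373,2.000)
cell (8,2): code 0011 → (8.373,2.000)–(8.891,3.000)
cell (8,3): code 0011 → (8.891,3.000)–(8.929,4.000)
cell (8,4): code 0011 → (8.929,4.000)–(8.639,5.000)
cell (8,5): code 0001 → (8.639,5.000)–(8.000,5.863)
total: 22 segments, chained into 1 closed loop(s), length Σ = 17.655802

segments=22 loops=1 length=17.656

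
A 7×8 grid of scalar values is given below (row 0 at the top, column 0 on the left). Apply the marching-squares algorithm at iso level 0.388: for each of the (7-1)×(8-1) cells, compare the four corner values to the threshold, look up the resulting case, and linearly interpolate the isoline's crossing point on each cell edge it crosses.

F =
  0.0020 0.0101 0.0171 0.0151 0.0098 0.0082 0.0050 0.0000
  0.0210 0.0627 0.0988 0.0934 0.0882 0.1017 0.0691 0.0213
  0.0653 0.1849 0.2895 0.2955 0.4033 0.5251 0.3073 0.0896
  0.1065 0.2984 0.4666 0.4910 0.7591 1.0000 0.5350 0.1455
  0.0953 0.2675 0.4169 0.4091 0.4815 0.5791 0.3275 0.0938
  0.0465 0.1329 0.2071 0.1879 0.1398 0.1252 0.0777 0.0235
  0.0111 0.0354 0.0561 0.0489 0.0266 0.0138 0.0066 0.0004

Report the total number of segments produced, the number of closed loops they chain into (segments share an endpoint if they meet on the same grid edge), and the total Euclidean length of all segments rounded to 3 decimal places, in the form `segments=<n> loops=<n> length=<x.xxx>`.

segments=16 loops=1 length=12.134

cell (1,3): code 0100 → (1.951,4.000)–(2.000,3.858)
cell (1,4): code 1100 → (1.676,5.000)–(1.951,4.000)
cell (1,5): code 1000 → (2.000,5.629)–(1.676,5.000)
cell (2,1): code 0100 → (2.556,2.000)–(3.000,1.533)
cell (2,2): code 1100 → (2.473,3.000)–(2.556,2.000)
cell (2,3): code 1110 → (2.000,3.858)–(2.473,3.000)
cell (2,5): code 1101 → (2.354,6.000)–(2.000,5.629)
cell (2,6): code 1000 → (3.000,6.377)–(2.354,6.000)
cell (3,1): code 0110 → (3.000,1.533)–(4.000,1.807)
cell (3,5): code 1011 → (4.000,5.760)–(3.708,6.000)
cell (3,6): code 0001 → (3.708,6.000)–(3.000,6.377)
cell (4,1): code 0010 → (4.000,1.807)–(4.138,2.000)
cell (4,2): code 0011 → (4.138,2.000)–(4.095,3.000)
cell (4,3): code 0011 → (4.095,3.000)–(4.274,4.000)
cell (4,4): code 0011 → (4.274,4.000)–(4.421,5.000)
cell (4,5): code 0001 → (4.421,5.000)–(4.000,5.760)
total: 16 segments, chained into 1 closed loop(s), length Σ = 12.134206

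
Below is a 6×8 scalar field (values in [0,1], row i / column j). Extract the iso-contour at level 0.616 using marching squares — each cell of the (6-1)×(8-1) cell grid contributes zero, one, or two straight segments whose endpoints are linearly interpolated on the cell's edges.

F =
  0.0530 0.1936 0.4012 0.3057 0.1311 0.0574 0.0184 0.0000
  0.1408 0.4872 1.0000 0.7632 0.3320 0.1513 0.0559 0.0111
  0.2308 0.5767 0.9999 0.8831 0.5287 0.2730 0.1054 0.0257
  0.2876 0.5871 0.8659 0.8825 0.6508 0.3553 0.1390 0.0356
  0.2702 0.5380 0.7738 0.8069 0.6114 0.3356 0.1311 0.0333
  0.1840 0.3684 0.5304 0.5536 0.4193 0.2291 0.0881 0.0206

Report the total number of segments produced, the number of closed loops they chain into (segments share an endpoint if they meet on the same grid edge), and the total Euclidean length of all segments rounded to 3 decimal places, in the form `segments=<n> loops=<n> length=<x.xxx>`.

cell (0,1): code 0100 → (0.359,2.000)–(1.000,1.251)
cell (0,2): code 1100 → (0.678,3.000)–(0.359,2.000)
cell (0,3): code 1000 → (1.000,3.341)–(0.678,3.000)
cell (1,1): code 0110 → (1.000,1.251)–(2.000,1.093)
cell (1,3): code 1001 → (2.000,3.754)–(1.000,3.341)
cell (2,1): code 0110 → (2.000,1.093)–(3.000,1.104)
cell (2,3): code 1101 → (2.715,4.000)–(2.000,3.754)
cell (2,4): code 1000 → (3.000,4.118)–(2.715,4.000)
cell (3,1): code 0110 → (3.000,1.104)–(4.000,1.331)
cell (3,3): code 1011 → (4.000,3.976)–(3.883,4.000)
cell (3,4): code 0001 → (3.883,4.000)–(3.000,4.118)
cell (4,1): code 0010 → (4.000,1.331)–(4.648,2.000)
cell (4,2): code 0011 → (4.648,2.000)–(4.754,3.000)
cell (4,3): code 0001 → (4.754,3.000)–(4.000,3.976)
total: 14 segments, chained into 1 closed loop(s), length Σ = 11.869997

segments=14 loops=1 length=11.870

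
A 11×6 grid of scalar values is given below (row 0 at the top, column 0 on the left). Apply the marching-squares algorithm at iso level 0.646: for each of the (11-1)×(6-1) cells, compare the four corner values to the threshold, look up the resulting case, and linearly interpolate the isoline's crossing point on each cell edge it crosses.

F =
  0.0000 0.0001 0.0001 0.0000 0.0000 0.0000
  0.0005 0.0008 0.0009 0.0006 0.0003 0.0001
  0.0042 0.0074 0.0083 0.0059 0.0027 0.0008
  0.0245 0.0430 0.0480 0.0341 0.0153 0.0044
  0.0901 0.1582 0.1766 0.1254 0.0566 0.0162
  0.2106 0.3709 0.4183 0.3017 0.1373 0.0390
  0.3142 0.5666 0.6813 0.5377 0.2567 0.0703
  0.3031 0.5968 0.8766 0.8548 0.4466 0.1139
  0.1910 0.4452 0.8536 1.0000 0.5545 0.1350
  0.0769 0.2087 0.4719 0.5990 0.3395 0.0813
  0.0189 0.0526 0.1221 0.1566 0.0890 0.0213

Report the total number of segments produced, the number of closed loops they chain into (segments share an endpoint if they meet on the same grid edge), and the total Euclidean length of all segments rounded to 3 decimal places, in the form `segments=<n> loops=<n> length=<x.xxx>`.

segments=10 loops=1 length=8.479

cell (5,1): code 0100 → (5.866,2.000)–(6.000,1.692)
cell (5,2): code 1000 → (6.000,2.246)–(5.866,2.000)
cell (6,1): code 0110 → (6.000,1.692)–(7.000,1.176)
cell (6,2): code 1101 → (6.342,3.000)–(6.000,2.246)
cell (6,3): code 1000 → (7.000,3.512)–(6.342,3.000)
cell (7,1): code 0110 → (7.000,1.176)–(8.000,1.492)
cell (7,3): code 1001 → (8.000,3.795)–(7.000,3.512)
cell (8,1): code 0010 → (8.000,1.492)–(8.544,2.000)
cell (8,2): code 0011 → (8.544,2.000)–(8.883,3.000)
cell (8,3): code 0001 → (8.883,3.000)–(8.000,3.795)
total: 10 segments, chained into 1 closed loop(s), length Σ = 8.479056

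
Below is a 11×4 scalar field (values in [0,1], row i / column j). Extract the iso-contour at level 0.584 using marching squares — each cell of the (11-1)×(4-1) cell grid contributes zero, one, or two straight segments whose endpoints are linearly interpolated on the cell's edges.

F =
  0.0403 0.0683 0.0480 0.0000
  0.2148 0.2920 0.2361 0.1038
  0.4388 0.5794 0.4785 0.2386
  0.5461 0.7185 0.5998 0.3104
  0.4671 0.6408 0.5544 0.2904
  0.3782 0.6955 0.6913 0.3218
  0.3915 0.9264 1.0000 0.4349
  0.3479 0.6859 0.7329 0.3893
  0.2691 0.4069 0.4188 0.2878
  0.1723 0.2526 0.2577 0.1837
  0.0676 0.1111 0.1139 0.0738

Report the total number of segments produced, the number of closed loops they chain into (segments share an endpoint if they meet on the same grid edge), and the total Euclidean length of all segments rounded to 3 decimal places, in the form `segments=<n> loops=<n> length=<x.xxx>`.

cell (2,0): code 0100 → (2.033,1.000)–(3.000,0.220)
cell (2,1): code 1100 → (2.870,2.000)–(2.033,1.000)
cell (2,2): code 1000 → (3.000,2.055)–(2.870,2.000)
cell (3,0): code 0110 → (3.000,0.220)–(4.000,0.673)
cell (3,1): code 1011 → (4.000,1.657)–(3.348,2.000)
cell (3,2): code 0001 → (3.348,2.000)–(3.000,2.055)
cell (4,0): code 0110 → (4.000,0.673)–(5.000,0.649)
cell (4,1): code 1101 → (4.216,2.000)–(4.000,1.657)
cell (4,2): code 1000 → (5.000,2.290)–(4.216,2.000)
cell (5,0): code 0110 → (5.000,0.649)–(6.000,0.360)
cell (5,2): code 1001 → (6.000,2.736)–(5.000,2.290)
cell (6,0): code 0110 → (6.000,0.360)–(7.000,0.699)
cell (6,2): code 1001 → (7.000,2.433)–(6.000,2.736)
cell (7,0): code 0010 → (7.000,0.699)–(7.365,1.000)
cell (7,1): code 0011 → (7.365,1.000)–(7.474,2.000)
cell (7,2): code 0001 → (7.474,2.000)–(7.000,2.433)
total: 16 segments, chained into 1 closed loop(s), length Σ = 13.473529

segments=16 loops=1 length=13.474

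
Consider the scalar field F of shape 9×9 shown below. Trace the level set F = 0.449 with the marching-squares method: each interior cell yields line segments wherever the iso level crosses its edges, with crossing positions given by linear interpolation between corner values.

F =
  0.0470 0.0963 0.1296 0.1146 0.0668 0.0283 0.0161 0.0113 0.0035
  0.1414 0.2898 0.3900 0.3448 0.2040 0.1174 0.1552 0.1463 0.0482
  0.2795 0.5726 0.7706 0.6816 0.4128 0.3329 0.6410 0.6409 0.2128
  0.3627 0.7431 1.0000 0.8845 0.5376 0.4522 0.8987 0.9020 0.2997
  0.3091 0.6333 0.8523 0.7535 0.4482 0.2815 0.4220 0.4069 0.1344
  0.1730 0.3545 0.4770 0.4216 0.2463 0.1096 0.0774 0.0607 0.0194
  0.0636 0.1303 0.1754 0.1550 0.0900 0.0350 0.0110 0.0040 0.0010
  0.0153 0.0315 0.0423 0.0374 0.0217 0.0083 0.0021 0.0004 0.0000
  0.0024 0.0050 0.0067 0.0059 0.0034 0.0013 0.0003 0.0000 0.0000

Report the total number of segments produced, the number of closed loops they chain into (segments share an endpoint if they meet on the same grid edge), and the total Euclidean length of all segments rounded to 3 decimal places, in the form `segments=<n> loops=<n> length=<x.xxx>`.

cell (1,0): code 0100 → (1.563,1.000)–(2.000,0.578)
cell (1,1): code 1100 → (1.155,2.000)–(1.563,1.000)
cell (1,2): code 1100 → (1.309,3.000)–(1.155,2.000)
cell (1,3): code 1000 → (2.000,3.865)–(1.309,3.000)
cell (1,5): code 0100 → (1.605,6.000)–(2.000,5.377)
cell (1,6): code 1100 → (1.612,7.000)–(1.605,6.000)
cell (1,7): code 1000 → (2.000,7.448)–(1.612,7.000)
cell (2,0): code 0110 → (2.000,0.578)–(3.000,0.227)
cell (2,3): code 1101 → (2.290,4.000)–(2.000,3.865)
cell (2,4): code 1100 → (2.973,5.000)–(2.290,4.000)
cell (2,5): code 1110 → (2.000,5.377)–(2.973,5.000)
cell (2,7): code 1001 → (3.000,7.752)–(2.000,7.448)
cell (3,0): code 0110 → (3.000,0.227)–(4.000,0.432)
cell (3,3): code 1011 → (4.000,3.997)–(3.991,4.000)
cell (3,4): code 0011 → (3.991,4.000)–(3.019,5.000)
cell (3,5): code 0011 → (3.019,5.000)–(3.943,6.000)
cell (3,6): code 0011 → (3.943,6.000)–(3.915,7.000)
cell (3,7): code 0001 → (3.915,7.000)–(3.000,7.752)
cell (4,0): code 0010 → (4.000,0.432)–(4.661,1.000)
cell (4,1): code 0111 → (4.661,1.000)–(5.000,1.771)
cell (4,2): code 1011 → (5.000,2.505)–(4.917,3.000)
cell (4,3): code 0001 → (4.917,3.000)–(4.000,3.997)
cell (5,1): code 0010 → (5.000,1.771)–(5.093,2.000)
cell (5,2): code 0001 → (5.093,2.000)–(5.000,2.505)
total: 24 segments, chained into 1 closed loop(s), length Σ = 21.119897

segments=24 loops=1 length=21.120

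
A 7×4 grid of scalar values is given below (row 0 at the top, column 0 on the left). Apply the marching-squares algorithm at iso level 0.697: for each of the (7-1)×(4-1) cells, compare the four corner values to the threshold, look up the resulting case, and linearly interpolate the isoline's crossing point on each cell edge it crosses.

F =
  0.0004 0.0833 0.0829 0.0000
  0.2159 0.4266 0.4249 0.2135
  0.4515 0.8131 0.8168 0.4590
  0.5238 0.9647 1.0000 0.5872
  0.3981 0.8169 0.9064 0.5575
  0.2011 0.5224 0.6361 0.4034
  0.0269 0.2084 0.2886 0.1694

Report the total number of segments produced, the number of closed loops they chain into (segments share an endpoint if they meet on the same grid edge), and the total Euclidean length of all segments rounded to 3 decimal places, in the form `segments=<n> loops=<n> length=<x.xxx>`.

segments=10 loops=1 length=8.612

cell (1,0): code 0100 → (1.700,1.000)–(2.000,0.679)
cell (1,1): code 1100 → (1.694,2.000)–(1.700,1.000)
cell (1,2): code 1000 → (2.000,2.335)–(1.694,2.000)
cell (2,0): code 0110 → (2.000,0.679)–(3.000,0.393)
cell (2,2): code 1001 → (3.000,2.734)–(2.000,2.335)
cell (3,0): code 0110 → (3.000,0.393)–(4.000,0.714)
cell (3,2): code 1001 → (4.000,2.600)–(3.000,2.734)
cell (4,0): code 0010 → (4.000,0.714)–(4.407,1.000)
cell (4,1): code 0011 → (4.407,1.000)–(4.775,2.000)
cell (4,2): code 0001 → (4.775,2.000)–(4.000,2.600)
total: 10 segments, chained into 1 closed loop(s), length Σ = 8.612170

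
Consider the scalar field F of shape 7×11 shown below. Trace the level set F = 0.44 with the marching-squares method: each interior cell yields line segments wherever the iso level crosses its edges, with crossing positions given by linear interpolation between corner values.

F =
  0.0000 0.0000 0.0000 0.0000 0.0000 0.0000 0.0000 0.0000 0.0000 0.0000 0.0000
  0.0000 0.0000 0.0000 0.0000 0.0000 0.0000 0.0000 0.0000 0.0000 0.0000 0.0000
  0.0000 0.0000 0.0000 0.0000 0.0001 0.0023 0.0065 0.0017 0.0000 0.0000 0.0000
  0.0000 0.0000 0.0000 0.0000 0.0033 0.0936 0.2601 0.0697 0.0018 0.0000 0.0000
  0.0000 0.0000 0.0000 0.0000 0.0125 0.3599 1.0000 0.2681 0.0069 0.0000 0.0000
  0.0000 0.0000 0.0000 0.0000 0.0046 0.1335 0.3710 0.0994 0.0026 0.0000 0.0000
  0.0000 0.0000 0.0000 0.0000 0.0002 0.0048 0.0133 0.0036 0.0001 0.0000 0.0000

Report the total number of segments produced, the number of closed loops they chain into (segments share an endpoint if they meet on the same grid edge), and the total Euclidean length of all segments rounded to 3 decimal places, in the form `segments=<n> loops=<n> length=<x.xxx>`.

segments=4 loops=1 length=4.655

cell (3,5): code 0100 → (3.243,6.000)–(4.000,5.125)
cell (3,6): code 1000 → (4.000,6.765)–(3.243,6.000)
cell (4,5): code 0010 → (4.000,5.125)–(4.890,6.000)
cell (4,6): code 0001 → (4.890,6.000)–(4.000,6.765)
total: 4 segments, chained into 1 closed loop(s), length Σ = 4.655159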